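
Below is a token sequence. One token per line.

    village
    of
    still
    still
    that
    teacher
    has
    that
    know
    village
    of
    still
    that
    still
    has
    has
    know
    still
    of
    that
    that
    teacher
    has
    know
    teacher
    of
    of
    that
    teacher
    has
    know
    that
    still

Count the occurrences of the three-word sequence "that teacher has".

3

Scanning the 31 overlapping trigram windows for "that teacher has":
  position 5–7: that teacher has
  position 21–23: that teacher has
  position 28–30: that teacher has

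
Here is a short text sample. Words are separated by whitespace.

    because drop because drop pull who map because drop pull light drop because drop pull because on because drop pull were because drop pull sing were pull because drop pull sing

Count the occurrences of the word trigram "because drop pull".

6

Scanning the 29 overlapping trigram windows for "because drop pull":
  position 3–5: because drop pull
  position 8–10: because drop pull
  position 13–15: because drop pull
  position 18–20: because drop pull
  position 22–24: because drop pull
  position 28–30: because drop pull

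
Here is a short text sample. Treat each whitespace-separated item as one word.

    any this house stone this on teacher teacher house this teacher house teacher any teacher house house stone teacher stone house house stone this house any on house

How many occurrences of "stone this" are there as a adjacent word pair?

2

Scanning the 27 overlapping bigram windows for "stone this":
  position 4–5: stone this
  position 23–24: stone this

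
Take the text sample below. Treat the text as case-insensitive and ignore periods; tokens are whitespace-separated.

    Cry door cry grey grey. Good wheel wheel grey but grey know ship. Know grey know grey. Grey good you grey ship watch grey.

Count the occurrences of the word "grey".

9

Scanning the 24 tokens for "grey":
  position 4: grey
  position 5: grey
  position 9: grey
  position 11: grey
  position 15: grey
  position 17: grey
  position 18: grey
  position 21: grey
  position 24: grey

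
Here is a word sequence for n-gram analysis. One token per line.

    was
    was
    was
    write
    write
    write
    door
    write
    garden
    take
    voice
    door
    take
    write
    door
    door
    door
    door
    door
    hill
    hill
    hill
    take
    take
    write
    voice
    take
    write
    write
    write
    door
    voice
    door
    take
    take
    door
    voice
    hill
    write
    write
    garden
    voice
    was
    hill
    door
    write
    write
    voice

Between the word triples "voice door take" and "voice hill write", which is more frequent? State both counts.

"voice door take": 2 occurrences
"voice hill write": 1 occurrence

"voice door take" (2 vs 1)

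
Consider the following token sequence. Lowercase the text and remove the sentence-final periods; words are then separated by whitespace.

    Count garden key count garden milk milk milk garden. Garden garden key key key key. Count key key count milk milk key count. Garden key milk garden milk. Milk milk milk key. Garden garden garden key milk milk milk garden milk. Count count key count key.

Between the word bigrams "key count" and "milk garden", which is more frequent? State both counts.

"key count" (5 vs 3)

"key count": 5 occurrences
"milk garden": 3 occurrences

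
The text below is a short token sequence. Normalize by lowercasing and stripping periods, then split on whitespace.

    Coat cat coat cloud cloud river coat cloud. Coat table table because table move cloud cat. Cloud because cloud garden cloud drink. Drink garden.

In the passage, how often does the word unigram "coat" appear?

4

Scanning the 24 tokens for "coat":
  position 1: coat
  position 3: coat
  position 7: coat
  position 9: coat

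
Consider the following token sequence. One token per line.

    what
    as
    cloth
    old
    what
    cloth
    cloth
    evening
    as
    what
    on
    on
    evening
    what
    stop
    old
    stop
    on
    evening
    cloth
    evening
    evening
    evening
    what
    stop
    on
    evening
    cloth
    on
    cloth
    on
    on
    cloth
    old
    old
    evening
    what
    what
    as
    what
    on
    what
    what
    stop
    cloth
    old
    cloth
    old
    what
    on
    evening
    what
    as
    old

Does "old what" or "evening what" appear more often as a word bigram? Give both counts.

"evening what" (4 vs 2)

"old what": 2 occurrences
"evening what": 4 occurrences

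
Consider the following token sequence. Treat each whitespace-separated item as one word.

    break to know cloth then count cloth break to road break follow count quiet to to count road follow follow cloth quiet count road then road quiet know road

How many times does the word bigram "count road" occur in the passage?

2

Scanning the 28 overlapping bigram windows for "count road":
  position 17–18: count road
  position 23–24: count road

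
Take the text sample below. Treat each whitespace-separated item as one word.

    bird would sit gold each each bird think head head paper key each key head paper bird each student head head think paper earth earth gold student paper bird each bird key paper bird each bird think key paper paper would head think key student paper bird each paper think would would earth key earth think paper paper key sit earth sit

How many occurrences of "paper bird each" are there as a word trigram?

4

Scanning the 60 overlapping trigram windows for "paper bird each":
  position 16–18: paper bird each
  position 28–30: paper bird each
  position 33–35: paper bird each
  position 46–48: paper bird each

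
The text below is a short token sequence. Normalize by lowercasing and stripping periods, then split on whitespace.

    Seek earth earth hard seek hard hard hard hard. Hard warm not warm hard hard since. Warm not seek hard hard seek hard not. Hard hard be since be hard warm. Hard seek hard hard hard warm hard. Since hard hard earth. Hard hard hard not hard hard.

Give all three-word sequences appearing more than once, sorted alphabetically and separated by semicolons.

hard hard hard; hard hard warm; hard not hard; hard seek hard; hard warm hard; not hard hard; seek hard hard

Trigram counts meeting the condition (more than once):
  hard hard hard: 5
  hard hard warm: 2
  hard not hard: 2
  hard seek hard: 3
  hard warm hard: 2
  not hard hard: 2
  seek hard hard: 3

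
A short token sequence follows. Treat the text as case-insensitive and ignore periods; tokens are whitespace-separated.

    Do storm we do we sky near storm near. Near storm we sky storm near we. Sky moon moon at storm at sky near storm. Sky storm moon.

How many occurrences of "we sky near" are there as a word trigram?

Scanning the 26 overlapping trigram windows for "we sky near":
  position 5–7: we sky near

1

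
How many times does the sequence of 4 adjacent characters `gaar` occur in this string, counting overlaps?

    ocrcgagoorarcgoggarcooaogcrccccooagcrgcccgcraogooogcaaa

0

Sliding a length-4 window over the 55 characters (52 positions):
  (no match at any position)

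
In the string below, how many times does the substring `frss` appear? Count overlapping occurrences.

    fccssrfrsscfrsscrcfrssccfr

3

Sliding a length-4 window over the 26 characters (23 positions):
  position 7–10: frss
  position 12–15: frss
  position 19–22: frss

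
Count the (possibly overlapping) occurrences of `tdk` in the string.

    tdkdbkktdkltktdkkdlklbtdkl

4

Sliding a length-3 window over the 26 characters (24 positions):
  position 1–3: tdk
  position 8–10: tdk
  position 14–16: tdk
  position 23–25: tdk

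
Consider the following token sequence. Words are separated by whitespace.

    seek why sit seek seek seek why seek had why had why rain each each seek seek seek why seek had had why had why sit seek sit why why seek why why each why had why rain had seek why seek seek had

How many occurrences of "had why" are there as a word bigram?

5

Scanning the 43 overlapping bigram windows for "had why":
  position 9–10: had why
  position 11–12: had why
  position 22–23: had why
  position 24–25: had why
  position 36–37: had why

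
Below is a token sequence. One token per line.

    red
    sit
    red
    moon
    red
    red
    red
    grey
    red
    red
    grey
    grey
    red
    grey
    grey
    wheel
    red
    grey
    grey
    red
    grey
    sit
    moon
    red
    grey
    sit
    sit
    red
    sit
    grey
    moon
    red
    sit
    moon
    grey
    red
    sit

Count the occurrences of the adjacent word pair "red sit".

Scanning the 36 overlapping bigram windows for "red sit":
  position 1–2: red sit
  position 28–29: red sit
  position 32–33: red sit
  position 36–37: red sit

4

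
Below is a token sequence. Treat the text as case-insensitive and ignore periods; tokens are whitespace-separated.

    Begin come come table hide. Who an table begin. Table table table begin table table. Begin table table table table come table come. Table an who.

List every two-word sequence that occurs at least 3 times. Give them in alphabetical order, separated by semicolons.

Bigram counts meeting the condition (at least 3 times):
  begin table: 3
  come table: 3
  table begin: 3
  table table: 6

begin table; come table; table begin; table table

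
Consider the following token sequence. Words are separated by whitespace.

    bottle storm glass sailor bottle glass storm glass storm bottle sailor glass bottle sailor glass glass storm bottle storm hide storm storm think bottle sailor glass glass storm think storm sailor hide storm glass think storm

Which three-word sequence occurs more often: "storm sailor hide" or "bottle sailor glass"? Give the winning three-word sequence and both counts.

"storm sailor hide": 1 occurrence
"bottle sailor glass": 3 occurrences

"bottle sailor glass" (3 vs 1)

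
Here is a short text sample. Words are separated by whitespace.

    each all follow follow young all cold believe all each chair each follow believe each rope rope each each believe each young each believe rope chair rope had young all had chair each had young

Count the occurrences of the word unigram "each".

Scanning the 35 tokens for "each":
  position 1: each
  position 10: each
  position 12: each
  position 15: each
  position 18: each
  position 19: each
  position 21: each
  position 23: each
  position 33: each

9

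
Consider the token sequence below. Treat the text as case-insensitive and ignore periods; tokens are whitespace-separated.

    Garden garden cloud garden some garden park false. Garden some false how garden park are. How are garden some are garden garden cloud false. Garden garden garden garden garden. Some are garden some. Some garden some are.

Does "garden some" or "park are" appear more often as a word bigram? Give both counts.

"garden some": 6 occurrences
"park are": 1 occurrence

"garden some" (6 vs 1)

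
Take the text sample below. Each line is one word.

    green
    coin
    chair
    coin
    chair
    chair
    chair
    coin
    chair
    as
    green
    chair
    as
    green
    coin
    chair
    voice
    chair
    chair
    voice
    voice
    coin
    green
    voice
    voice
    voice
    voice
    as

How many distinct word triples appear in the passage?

28 tokens → 26 trigram windows in total.
Repeated trigrams (each contributes count−1 duplicates):
  chair as green: 2
  chair coin chair: 2
  green coin chair: 2
  voice voice voice: 2
4 duplicate windows → 26 − 4 = 22 distinct.

22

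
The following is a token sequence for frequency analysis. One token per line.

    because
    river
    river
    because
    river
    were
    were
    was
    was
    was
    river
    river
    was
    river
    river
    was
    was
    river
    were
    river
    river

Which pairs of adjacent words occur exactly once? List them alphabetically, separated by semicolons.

river because; were river; were was; were were

Bigram counts meeting the condition (exactly once):
  river because: 1
  were river: 1
  were was: 1
  were were: 1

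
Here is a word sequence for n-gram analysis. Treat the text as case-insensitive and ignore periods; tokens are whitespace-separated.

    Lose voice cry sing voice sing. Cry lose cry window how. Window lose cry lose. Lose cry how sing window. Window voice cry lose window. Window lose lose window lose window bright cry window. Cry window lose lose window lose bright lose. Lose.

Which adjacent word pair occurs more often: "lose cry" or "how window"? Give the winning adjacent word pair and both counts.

"lose cry" (3 vs 1)

"lose cry": 3 occurrences
"how window": 1 occurrence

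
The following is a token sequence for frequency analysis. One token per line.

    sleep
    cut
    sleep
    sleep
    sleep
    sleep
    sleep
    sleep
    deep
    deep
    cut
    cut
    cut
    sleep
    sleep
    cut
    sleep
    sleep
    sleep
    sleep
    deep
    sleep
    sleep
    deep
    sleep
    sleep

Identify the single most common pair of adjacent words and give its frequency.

Bigram frequencies (highest first):
  sleep sleep: 11
  cut sleep: 3
  sleep deep: 3
  sleep cut: 2
  cut cut: 2
  deep sleep: 2
  … (2 more, each ≤ 1)

"sleep sleep", 11 times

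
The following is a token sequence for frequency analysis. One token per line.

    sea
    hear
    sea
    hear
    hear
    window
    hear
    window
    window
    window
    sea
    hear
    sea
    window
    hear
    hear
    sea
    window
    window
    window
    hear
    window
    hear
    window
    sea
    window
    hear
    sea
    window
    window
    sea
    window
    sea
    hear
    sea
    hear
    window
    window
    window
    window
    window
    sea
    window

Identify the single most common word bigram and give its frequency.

"window window", 9 times

Bigram frequencies (highest first):
  window window: 9
  sea window: 6
  sea hear: 5
  hear sea: 5
  hear window: 5
  window hear: 5
  … (2 more, each ≤ 5)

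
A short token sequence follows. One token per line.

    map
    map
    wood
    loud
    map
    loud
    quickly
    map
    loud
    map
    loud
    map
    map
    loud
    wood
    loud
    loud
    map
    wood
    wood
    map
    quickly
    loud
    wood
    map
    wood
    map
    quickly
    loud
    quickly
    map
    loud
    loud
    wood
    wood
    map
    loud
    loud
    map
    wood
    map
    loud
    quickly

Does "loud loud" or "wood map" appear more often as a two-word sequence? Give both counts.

"loud loud": 3 occurrences
"wood map": 5 occurrences

"wood map" (5 vs 3)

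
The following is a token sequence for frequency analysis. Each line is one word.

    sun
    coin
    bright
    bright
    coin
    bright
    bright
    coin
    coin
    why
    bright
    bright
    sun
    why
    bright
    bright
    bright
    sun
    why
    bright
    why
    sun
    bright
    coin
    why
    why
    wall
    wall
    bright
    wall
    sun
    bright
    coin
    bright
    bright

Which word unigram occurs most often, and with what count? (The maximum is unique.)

"bright", 15 times

Unigram frequencies (highest first):
  bright: 15
  coin: 6
  why: 6
  sun: 5
  wall: 3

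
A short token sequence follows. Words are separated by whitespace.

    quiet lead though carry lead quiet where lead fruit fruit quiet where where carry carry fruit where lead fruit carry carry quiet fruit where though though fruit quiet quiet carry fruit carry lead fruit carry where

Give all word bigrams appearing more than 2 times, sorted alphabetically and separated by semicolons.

Bigram counts meeting the condition (more than 2 times):
  fruit carry: 3
  lead fruit: 3

fruit carry; lead fruit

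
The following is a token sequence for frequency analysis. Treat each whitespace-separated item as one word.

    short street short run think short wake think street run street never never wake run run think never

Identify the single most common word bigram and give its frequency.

Bigram frequencies (highest first):
  run think: 2
  short street: 1
  street short: 1
  short run: 1
  think short: 1
  short wake: 1
  … (10 more, each ≤ 1)

"run think", 2 times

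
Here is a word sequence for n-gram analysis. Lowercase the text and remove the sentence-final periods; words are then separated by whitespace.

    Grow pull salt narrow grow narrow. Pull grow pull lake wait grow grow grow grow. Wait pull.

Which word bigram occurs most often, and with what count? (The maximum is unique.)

Bigram frequencies (highest first):
  grow grow: 3
  grow pull: 2
  pull salt: 1
  salt narrow: 1
  narrow grow: 1
  grow narrow: 1
  … (7 more, each ≤ 1)

"grow grow", 3 times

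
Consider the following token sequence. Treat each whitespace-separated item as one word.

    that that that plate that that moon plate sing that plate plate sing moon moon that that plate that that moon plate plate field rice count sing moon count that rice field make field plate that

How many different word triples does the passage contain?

29

36 tokens → 34 trigram windows in total.
Repeated trigrams (each contributes count−1 duplicates):
  plate that that: 2
  that moon plate: 2
  that plate that: 2
  that that moon: 2
  that that plate: 2
5 duplicate windows → 34 − 5 = 29 distinct.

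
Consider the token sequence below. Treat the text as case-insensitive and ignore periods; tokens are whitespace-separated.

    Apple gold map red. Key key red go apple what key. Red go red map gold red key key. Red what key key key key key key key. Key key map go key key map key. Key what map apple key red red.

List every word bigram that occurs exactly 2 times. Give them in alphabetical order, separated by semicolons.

Bigram counts meeting the condition (exactly 2 times):
  key map: 2
  red go: 2
  red key: 2
  what key: 2

key map; red go; red key; what key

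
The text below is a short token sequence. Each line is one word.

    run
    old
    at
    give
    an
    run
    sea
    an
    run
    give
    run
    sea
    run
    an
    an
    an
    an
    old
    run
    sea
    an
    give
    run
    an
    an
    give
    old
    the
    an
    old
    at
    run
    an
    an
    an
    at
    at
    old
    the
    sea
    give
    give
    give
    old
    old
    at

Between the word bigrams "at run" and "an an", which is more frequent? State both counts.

"an an" (6 vs 1)

"at run": 1 occurrence
"an an": 6 occurrences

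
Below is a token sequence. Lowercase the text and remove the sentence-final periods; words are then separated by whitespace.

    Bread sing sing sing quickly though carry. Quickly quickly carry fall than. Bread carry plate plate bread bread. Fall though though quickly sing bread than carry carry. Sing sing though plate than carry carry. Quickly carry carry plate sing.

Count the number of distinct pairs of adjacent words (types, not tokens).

39 tokens → 38 bigram windows in total.
Repeated bigrams (each contributes count−1 duplicates):
  carry carry: 3
  sing sing: 3
  carry plate: 2
  carry quickly: 2
  quickly carry: 2
  than carry: 2
8 duplicate windows → 38 − 8 = 30 distinct.

30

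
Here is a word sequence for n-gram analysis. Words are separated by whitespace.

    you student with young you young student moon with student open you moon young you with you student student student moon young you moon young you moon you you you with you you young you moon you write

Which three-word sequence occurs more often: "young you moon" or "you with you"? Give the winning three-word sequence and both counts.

"young you moon": 3 occurrences
"you with you": 2 occurrences

"young you moon" (3 vs 2)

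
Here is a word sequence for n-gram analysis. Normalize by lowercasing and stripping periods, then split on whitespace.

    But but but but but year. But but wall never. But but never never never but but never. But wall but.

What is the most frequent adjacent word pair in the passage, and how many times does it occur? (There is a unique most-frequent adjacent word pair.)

Bigram frequencies (highest first):
  but but: 7
  never but: 3
  but wall: 2
  but never: 2
  never never: 2
  but year: 1
  … (3 more, each ≤ 1)

"but but", 7 times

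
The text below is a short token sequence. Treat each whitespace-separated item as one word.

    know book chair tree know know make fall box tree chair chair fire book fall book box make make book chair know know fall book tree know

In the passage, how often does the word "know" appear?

6

Scanning the 27 tokens for "know":
  position 1: know
  position 5: know
  position 6: know
  position 22: know
  position 23: know
  position 27: know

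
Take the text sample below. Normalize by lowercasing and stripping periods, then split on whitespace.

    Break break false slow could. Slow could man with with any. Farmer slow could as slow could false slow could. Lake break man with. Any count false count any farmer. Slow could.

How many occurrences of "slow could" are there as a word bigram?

6

Scanning the 31 overlapping bigram windows for "slow could":
  position 4–5: slow could
  position 6–7: slow could
  position 13–14: slow could
  position 16–17: slow could
  position 19–20: slow could
  position 31–32: slow could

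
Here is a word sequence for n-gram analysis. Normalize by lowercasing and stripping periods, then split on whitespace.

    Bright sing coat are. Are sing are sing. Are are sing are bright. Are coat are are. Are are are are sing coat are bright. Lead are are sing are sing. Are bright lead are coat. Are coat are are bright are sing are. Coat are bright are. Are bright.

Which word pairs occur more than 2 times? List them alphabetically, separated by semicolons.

Bigram counts meeting the condition (more than 2 times):
  are are: 10
  are bright: 6
  are coat: 4
  are sing: 7
  bright are: 3
  coat are: 6
  sing are: 6

are are; are bright; are coat; are sing; bright are; coat are; sing are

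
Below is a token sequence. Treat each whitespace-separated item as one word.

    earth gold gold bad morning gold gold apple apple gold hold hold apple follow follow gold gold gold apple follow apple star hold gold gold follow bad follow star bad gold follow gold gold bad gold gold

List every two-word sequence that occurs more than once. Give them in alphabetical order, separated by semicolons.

Bigram counts meeting the condition (more than once):
  apple follow: 2
  bad gold: 2
  follow gold: 2
  gold apple: 2
  gold bad: 2
  gold follow: 2
  gold gold: 7

apple follow; bad gold; follow gold; gold apple; gold bad; gold follow; gold gold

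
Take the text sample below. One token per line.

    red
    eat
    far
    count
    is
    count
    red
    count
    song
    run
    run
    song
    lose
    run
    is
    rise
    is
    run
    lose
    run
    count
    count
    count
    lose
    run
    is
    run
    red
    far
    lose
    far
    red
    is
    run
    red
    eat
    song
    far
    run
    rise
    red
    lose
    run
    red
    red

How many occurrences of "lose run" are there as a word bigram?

Scanning the 44 overlapping bigram windows for "lose run":
  position 13–14: lose run
  position 19–20: lose run
  position 24–25: lose run
  position 42–43: lose run

4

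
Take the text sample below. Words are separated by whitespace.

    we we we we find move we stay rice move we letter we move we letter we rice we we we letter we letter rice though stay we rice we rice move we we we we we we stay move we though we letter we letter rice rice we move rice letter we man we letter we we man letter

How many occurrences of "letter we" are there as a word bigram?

6

Scanning the 59 overlapping bigram windows for "letter we":
  position 12–13: letter we
  position 16–17: letter we
  position 22–23: letter we
  position 44–45: letter we
  position 52–53: letter we
  position 56–57: letter we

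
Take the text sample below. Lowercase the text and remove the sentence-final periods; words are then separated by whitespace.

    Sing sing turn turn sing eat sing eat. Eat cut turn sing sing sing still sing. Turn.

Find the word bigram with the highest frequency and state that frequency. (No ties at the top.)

Bigram frequencies (highest first):
  sing sing: 3
  sing turn: 2
  turn sing: 2
  sing eat: 2
  turn turn: 1
  eat sing: 1
  … (5 more, each ≤ 1)

"sing sing", 3 times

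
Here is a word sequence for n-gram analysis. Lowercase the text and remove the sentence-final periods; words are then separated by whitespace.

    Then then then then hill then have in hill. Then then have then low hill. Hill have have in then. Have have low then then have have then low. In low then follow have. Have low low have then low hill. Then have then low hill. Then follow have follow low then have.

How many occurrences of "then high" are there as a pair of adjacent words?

Scanning the 52 overlapping bigram windows for "then high":
  (none found)

0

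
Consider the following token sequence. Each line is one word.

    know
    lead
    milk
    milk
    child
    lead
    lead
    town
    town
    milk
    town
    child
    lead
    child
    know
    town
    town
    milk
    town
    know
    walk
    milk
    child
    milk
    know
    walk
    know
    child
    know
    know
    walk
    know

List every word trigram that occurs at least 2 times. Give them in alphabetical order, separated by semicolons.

Trigram counts meeting the condition (at least 2 times):
  know walk know: 2
  town milk town: 2
  town town milk: 2

know walk know; town milk town; town town milk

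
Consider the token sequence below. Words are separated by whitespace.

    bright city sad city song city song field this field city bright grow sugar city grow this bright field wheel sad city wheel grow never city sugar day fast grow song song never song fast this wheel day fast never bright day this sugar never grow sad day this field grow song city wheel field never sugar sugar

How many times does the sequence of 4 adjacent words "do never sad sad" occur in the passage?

0

Scanning the 55 overlapping 4-gram windows for "do never sad sad":
  (none found)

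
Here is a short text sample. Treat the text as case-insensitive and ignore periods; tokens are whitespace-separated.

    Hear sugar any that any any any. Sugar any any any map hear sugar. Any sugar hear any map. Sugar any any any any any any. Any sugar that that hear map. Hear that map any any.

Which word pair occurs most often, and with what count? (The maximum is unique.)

Bigram frequencies (highest first):
  any any: 11
  sugar any: 4
  any sugar: 3
  hear sugar: 2
  any map: 2
  map hear: 2
  … (12 more, each ≤ 1)

"any any", 11 times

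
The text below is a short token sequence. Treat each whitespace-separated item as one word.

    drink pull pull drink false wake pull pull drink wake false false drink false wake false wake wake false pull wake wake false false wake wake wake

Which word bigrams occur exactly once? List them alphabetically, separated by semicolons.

Bigram counts meeting the condition (exactly once):
  drink pull: 1
  drink wake: 1
  false drink: 1
  false pull: 1
  pull wake: 1
  wake pull: 1

drink pull; drink wake; false drink; false pull; pull wake; wake pull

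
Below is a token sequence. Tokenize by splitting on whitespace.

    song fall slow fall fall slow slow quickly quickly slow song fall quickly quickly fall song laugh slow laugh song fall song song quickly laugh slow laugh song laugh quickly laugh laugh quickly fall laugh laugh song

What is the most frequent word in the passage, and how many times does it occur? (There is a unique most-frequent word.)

Unigram frequencies (highest first):
  laugh: 9
  song: 8
  fall: 7
  quickly: 7
  slow: 6

"laugh", 9 times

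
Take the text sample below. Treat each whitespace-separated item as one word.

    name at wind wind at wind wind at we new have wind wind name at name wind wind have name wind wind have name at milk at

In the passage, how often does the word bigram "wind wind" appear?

Scanning the 26 overlapping bigram windows for "wind wind":
  position 3–4: wind wind
  position 6–7: wind wind
  position 12–13: wind wind
  position 17–18: wind wind
  position 21–22: wind wind

5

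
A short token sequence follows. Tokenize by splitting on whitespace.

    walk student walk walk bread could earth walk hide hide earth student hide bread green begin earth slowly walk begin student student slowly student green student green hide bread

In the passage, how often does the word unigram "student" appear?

6

Scanning the 29 tokens for "student":
  position 2: student
  position 12: student
  position 21: student
  position 22: student
  position 24: student
  position 26: student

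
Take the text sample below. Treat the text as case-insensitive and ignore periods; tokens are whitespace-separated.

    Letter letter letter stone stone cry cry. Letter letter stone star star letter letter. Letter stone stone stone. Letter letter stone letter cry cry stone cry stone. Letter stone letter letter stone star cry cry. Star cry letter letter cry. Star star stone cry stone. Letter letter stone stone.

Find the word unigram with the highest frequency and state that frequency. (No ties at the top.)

"letter", 18 times

Unigram frequencies (highest first):
  letter: 18
  stone: 15
  cry: 10
  star: 6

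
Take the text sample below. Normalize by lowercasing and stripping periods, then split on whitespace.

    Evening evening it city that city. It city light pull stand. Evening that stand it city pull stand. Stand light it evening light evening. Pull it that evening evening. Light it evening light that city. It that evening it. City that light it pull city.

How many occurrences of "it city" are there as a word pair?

Scanning the 44 overlapping bigram windows for "it city":
  position 3–4: it city
  position 7–8: it city
  position 15–16: it city
  position 39–40: it city

4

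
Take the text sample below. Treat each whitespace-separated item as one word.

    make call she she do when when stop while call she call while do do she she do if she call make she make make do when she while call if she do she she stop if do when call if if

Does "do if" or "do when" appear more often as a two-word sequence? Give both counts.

"do when" (3 vs 1)

"do if": 1 occurrence
"do when": 3 occurrences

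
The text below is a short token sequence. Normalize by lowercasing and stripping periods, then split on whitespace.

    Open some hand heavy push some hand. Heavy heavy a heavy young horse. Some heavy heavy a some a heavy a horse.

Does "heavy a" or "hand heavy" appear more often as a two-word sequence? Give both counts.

"heavy a": 3 occurrences
"hand heavy": 2 occurrences

"heavy a" (3 vs 2)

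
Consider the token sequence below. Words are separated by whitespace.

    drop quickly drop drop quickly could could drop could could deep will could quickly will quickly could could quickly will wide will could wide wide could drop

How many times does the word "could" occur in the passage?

9

Scanning the 27 tokens for "could":
  position 6: could
  position 7: could
  position 9: could
  position 10: could
  position 13: could
  position 17: could
  position 18: could
  position 23: could
  position 26: could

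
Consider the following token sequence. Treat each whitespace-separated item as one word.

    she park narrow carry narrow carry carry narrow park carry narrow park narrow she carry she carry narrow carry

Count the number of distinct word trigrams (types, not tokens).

19 tokens → 17 trigram windows in total.
Repeated trigrams (each contributes count−1 duplicates):
  carry narrow carry: 2
  carry narrow park: 2
2 duplicate windows → 17 − 2 = 15 distinct.

15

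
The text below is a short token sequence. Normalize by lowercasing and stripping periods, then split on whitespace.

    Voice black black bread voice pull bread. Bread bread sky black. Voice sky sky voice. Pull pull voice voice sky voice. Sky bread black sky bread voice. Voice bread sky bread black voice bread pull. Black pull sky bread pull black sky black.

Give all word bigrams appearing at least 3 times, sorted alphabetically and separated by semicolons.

sky bread; voice sky

Bigram counts meeting the condition (at least 3 times):
  sky bread: 4
  voice sky: 3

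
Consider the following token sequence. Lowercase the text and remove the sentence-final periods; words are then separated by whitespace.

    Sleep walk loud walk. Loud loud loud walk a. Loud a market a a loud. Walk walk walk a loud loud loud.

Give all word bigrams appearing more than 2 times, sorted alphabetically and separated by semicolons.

Bigram counts meeting the condition (more than 2 times):
  a loud: 3
  loud loud: 4
  loud walk: 3

a loud; loud loud; loud walk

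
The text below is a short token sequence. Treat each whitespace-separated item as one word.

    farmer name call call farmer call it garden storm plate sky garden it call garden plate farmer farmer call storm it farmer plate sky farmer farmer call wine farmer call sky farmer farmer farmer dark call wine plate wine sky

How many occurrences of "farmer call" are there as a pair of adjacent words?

Scanning the 39 overlapping bigram windows for "farmer call":
  position 5–6: farmer call
  position 18–19: farmer call
  position 26–27: farmer call
  position 29–30: farmer call

4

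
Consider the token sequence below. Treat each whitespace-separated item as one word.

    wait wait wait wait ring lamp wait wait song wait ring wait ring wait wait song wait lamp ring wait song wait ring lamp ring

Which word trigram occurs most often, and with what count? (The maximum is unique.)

"wait song wait", 3 times

Trigram frequencies (highest first):
  wait song wait: 3
  wait wait wait: 2
  wait ring lamp: 2
  wait wait song: 2
  song wait ring: 2
  wait ring wait: 2
  … (10 more, each ≤ 1)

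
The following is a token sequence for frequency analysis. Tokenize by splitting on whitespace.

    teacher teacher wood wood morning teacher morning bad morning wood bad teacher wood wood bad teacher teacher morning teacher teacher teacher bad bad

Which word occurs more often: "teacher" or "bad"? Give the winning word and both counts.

"teacher" (9 vs 5)

"teacher": 9 occurrences
"bad": 5 occurrences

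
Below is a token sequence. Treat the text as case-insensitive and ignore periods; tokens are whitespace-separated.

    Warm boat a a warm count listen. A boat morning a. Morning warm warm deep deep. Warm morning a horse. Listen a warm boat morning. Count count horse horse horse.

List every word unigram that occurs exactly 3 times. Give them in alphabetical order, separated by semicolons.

boat; count

Unigram counts meeting the condition (exactly 3 times):
  boat: 3
  count: 3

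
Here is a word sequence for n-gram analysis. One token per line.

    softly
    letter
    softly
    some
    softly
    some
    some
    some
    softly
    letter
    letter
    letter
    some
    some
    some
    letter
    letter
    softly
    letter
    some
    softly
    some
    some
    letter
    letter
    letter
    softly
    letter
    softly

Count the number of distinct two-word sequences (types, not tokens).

8

29 tokens → 28 bigram windows in total.
Repeated bigrams (each contributes count−1 duplicates):
  letter letter: 5
  some some: 5
  letter softly: 4
  softly letter: 4
  softly some: 3
  some softly: 3
  letter some: 2
  some letter: 2
20 duplicate windows → 28 − 20 = 8 distinct.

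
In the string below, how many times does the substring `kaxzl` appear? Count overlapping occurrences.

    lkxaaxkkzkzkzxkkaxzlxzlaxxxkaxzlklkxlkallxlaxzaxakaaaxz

2

Sliding a length-5 window over the 55 characters (51 positions):
  position 16–20: kaxzl
  position 28–32: kaxzl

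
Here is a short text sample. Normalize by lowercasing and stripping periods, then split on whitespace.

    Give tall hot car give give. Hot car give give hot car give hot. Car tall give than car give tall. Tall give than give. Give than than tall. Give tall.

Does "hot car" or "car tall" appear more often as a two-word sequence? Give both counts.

"hot car" (4 vs 1)

"hot car": 4 occurrences
"car tall": 1 occurrence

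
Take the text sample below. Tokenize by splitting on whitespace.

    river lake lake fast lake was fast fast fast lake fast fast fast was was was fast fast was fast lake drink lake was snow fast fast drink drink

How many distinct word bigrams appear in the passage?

15

29 tokens → 28 bigram windows in total.
Repeated bigrams (each contributes count−1 duplicates):
  fast fast: 6
  fast lake: 3
  was fast: 3
  fast was: 2
  lake fast: 2
  lake was: 2
  was was: 2
13 duplicate windows → 28 − 13 = 15 distinct.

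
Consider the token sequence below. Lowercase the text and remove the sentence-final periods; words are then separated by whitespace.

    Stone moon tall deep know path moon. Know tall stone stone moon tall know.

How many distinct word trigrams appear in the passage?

14 tokens → 12 trigram windows in total.
Repeated trigrams (each contributes count−1 duplicates):
  stone moon tall: 2
1 duplicate windows → 12 − 1 = 11 distinct.

11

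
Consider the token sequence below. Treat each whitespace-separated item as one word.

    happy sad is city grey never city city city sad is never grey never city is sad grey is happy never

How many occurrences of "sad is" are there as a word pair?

Scanning the 20 overlapping bigram windows for "sad is":
  position 2–3: sad is
  position 10–11: sad is

2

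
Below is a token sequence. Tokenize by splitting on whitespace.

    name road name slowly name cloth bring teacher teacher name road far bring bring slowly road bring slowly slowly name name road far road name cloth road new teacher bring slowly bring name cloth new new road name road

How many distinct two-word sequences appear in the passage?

27

39 tokens → 38 bigram windows in total.
Repeated bigrams (each contributes count−1 duplicates):
  name road: 4
  bring slowly: 3
  name cloth: 3
  road name: 3
  road far: 2
  slowly name: 2
11 duplicate windows → 38 − 11 = 27 distinct.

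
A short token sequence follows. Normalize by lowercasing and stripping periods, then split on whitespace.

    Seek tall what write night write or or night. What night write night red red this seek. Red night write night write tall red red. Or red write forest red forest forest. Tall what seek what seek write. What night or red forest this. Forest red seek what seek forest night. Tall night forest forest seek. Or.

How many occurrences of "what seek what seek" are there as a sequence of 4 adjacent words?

1

Scanning the 54 overlapping 4-gram windows for "what seek what seek":
  position 34–37: what seek what seek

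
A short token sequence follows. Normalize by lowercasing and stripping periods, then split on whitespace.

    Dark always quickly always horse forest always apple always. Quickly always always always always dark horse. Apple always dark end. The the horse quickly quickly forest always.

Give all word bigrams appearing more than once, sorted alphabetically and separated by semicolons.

always always; always dark; always quickly; apple always; forest always; quickly always

Bigram counts meeting the condition (more than once):
  always always: 3
  always dark: 2
  always quickly: 2
  apple always: 2
  forest always: 2
  quickly always: 2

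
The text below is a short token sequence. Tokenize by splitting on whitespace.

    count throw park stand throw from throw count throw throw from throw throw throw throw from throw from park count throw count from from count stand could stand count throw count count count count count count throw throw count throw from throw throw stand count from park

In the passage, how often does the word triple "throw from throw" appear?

4

Scanning the 45 overlapping trigram windows for "throw from throw":
  position 5–7: throw from throw
  position 10–12: throw from throw
  position 15–17: throw from throw
  position 40–42: throw from throw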